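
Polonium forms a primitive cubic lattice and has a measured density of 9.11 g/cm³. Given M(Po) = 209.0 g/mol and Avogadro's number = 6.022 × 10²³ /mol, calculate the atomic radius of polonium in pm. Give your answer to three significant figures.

For a simple cubic cell (Z = 1), a³ = Z·M/(N_A·ρ) = 1 × 209.0 / (6.022 × 10²³ × 9.110) = 3.810 × 10^-23 cm³, so a = 3.365 × 10^-8 cm = 336.5 pm.
Atoms touch along the cell edge, so a = 2r, so r = 0.5000 × a = 168 pm.

168 pm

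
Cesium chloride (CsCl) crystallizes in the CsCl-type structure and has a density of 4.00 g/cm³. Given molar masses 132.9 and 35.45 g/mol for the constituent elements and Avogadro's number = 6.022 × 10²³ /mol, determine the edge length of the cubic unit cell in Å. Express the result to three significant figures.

M(CsCl) = 168.35 g/mol; Z = 1 formula unit per cell.
a³ = Z·M/(N_A·ρ) = 1 × 168.35 / (6.022 × 10²³ × 4.00) = 6.989 × 10^-23 cm³, so a = 4.119 × 10^-8 cm = 4.12 Å.

4.12 Å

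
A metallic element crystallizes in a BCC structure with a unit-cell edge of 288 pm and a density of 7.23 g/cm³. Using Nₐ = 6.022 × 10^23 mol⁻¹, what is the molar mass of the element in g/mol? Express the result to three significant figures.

52.0 g/mol

A BCC cell has Z = 2 atoms; a = 2.880 × 10^-8 cm.
M = ρ·N_A·a³/Z = 7.23 × 6.022 × 10²³ × 2.389 × 10^-23 / 2 = 52.0 g/mol.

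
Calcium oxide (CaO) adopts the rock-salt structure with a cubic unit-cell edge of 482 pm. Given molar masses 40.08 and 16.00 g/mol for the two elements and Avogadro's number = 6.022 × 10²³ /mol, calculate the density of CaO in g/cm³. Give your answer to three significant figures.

3.33 g/cm³

The rock-salt structure contains Z = 4 formula units per cell; M(CaO) = 40.08 + 16.00 = 56.08 g/mol.
a³ = (4.820 × 10^-8 cm)³ = 1.120 × 10^-22 cm³.
ρ = 4 × 56.08 / (6.022 × 10²³ × 1.120 × 10^-22) = 3.326 g/cm³.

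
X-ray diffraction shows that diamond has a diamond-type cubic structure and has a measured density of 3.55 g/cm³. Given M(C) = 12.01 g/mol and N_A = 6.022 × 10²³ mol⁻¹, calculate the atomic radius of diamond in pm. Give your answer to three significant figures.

77.0 pm

For a diamond cubic cell (Z = 8), a³ = Z·M/(N_A·ρ) = 8 × 12.01 / (6.022 × 10²³ × 3.550) = 4.494 × 10^-23 cm³, so a = 3.555 × 10^-8 cm = 355.5 pm.
Nearest neighbors lie along the body diagonal with √3·a = 8r, so r = 0.2165 × a = 77.0 pm.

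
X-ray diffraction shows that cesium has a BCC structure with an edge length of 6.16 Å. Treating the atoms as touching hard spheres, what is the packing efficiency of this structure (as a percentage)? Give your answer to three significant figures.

68.0%

In a BCC lattice atoms touch along the body diagonal, so √3·a = 4r, so r = 0.4330a = 2.667 Å.
Packing fraction = Z·(4/3)πr³ / a³ = 2 × (4/3)π × (2.667)³ / (6.16)³ = 0.6802 = 68.0%.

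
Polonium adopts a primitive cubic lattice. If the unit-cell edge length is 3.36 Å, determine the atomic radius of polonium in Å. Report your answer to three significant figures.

1.68 Å

In a simple cubic lattice, atoms touch along the cell edge, so a = 2r.
r = a/2 = 3.36/2 = 1.68 Å.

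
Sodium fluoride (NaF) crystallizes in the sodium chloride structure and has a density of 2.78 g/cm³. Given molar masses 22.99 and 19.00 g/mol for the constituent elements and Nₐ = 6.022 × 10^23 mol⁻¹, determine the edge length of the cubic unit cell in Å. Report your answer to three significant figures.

4.65 Å

M(NaF) = 41.99 g/mol; Z = 4 formula units per cell.
a³ = Z·M/(N_A·ρ) = 4 × 41.99 / (6.022 × 10²³ × 2.78) = 1.003 × 10^-22 cm³, so a = 4.647 × 10^-8 cm = 4.65 Å.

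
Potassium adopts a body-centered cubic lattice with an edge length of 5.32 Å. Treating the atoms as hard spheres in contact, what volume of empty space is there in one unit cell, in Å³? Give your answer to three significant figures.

48.2 Å³

In a BCC lattice atoms touch along the body diagonal, so √3·a = 4r, so r = 0.4330a = 2.304 Å.
V_cell = a³ = 150.6 Å³; V_atoms = 2 × (4/3)πr³ = 102.4 Å³.
Empty space = 150.6 − 102.4 = 48.2 Å³.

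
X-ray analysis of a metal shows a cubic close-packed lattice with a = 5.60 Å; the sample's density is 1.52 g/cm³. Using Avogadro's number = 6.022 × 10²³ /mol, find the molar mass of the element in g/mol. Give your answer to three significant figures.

40.2 g/mol

An FCC cell has Z = 4 atoms; a = 5.600 × 10^-8 cm.
M = ρ·N_A·a³/Z = 1.52 × 6.022 × 10²³ × 1.756 × 10^-22 / 4 = 40.2 g/mol.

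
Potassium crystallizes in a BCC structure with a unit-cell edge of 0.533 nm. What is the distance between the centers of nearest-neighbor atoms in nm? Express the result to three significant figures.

0.462 nm

In a BCC structure, atoms touch along the body diagonal, so √3·a = 4r; the nearest-neighbor distance equals 2r = 0.8660·a.
d = 0.8660 × 0.533 = 0.462 nm.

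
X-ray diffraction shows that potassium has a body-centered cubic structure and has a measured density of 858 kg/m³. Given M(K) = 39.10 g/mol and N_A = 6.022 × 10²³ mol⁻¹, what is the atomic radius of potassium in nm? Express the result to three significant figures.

For a BCC cell (Z = 2), a³ = Z·M/(N_A·ρ) = 2 × 39.10 / (6.022 × 10²³ × 0.8580) = 1.513 × 10^-22 cm³, so a = 5.329 × 10^-8 cm = 0.5329 nm.
Atoms touch along the body diagonal, so √3·a = 4r, so r = 0.4330 × a = 0.231 nm.

0.231 nm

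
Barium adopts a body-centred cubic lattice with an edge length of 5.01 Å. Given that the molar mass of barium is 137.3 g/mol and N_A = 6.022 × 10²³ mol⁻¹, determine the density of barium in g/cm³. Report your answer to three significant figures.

3.63 g/cm³

A BCC unit cell contains Z = 2 atoms.
Cell volume: a³ = (5.01 Å)³ = (5.010 × 10^-8 cm)³ = 1.258 × 10^-22 cm³.
ρ = Z·M/(N_A·a³) = 2 × 137.3 / (6.022 × 10²³ × 1.258 × 10^-22) = 3.626 g/cm³.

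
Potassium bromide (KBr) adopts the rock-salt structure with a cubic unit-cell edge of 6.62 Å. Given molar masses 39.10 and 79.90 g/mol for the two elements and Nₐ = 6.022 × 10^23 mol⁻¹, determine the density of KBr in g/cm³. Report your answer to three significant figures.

The rock-salt structure contains Z = 4 formula units per cell; M(KBr) = 39.10 + 79.90 = 119.0 g/mol.
a³ = (6.620 × 10^-8 cm)³ = 2.901 × 10^-22 cm³.
ρ = 4 × 119.0 / (6.022 × 10²³ × 2.901 × 10^-22) = 2.725 g/cm³.

2.72 g/cm³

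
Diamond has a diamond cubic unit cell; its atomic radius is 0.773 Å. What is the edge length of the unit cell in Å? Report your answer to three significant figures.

In a diamond cubic lattice, nearest neighbors lie along the body diagonal with √3·a = 8r.
a = 8r/√3 = 8 × 0.773 / 1.7321 = 3.57 Å.

3.57 Å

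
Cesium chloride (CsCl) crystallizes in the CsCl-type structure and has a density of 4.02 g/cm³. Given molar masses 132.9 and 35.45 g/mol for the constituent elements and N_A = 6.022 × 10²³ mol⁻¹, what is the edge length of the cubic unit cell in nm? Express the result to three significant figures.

0.411 nm

M(CsCl) = 168.35 g/mol; Z = 1 formula unit per cell.
a³ = Z·M/(N_A·ρ) = 1 × 168.35 / (6.022 × 10²³ × 4.02) = 6.954 × 10^-23 cm³, so a = 4.112 × 10^-8 cm = 0.411 nm.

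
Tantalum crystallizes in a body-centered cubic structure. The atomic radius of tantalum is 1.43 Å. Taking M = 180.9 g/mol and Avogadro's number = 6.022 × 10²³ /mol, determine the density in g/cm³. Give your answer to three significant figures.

16.7 g/cm³

In a BCC lattice, atoms touch along the body diagonal, so √3·a = 4r, giving a = 3.302 Å = 3.302 × 10^-8 cm.
With Z = 2, ρ = Z·M/(N_A·a³) = 2 × 180.9 / (6.022 × 10²³ × 3.602 × 10^-23) = 16.68 g/cm³.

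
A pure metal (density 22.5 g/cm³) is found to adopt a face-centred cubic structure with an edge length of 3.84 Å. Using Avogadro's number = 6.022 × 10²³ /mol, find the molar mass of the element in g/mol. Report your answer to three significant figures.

192 g/mol

An FCC cell has Z = 4 atoms; a = 3.840 × 10^-8 cm.
M = ρ·N_A·a³/Z = 22.5 × 6.022 × 10²³ × 5.662 × 10^-23 / 4 = 192 g/mol.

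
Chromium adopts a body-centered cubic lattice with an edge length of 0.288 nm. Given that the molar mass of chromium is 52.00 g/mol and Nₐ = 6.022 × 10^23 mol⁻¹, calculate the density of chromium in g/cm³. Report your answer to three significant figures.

A BCC unit cell contains Z = 2 atoms.
Cell volume: a³ = (0.288 nm)³ = (2.880 × 10^-8 cm)³ = 2.389 × 10^-23 cm³.
ρ = Z·M/(N_A·a³) = 2 × 52.00 / (6.022 × 10²³ × 2.389 × 10^-23) = 7.230 g/cm³.

7.23 g/cm³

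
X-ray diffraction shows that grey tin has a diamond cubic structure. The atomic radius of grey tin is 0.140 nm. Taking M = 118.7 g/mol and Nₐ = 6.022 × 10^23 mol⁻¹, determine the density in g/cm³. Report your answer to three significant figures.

In a diamond cubic lattice, nearest neighbors lie along the body diagonal with √3·a = 8r, giving a = 0.6466 nm = 6.466 × 10^-8 cm.
With Z = 8, ρ = Z·M/(N_A·a³) = 8 × 118.7 / (6.022 × 10²³ × 2.704 × 10^-22) = 5.832 g/cm³.

5.83 g/cm³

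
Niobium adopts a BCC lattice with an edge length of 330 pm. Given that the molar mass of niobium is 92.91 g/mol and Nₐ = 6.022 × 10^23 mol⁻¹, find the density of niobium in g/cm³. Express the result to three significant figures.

8.59 g/cm³

A BCC unit cell contains Z = 2 atoms.
Cell volume: a³ = (330 pm)³ = (3.300 × 10^-8 cm)³ = 3.594 × 10^-23 cm³.
ρ = Z·M/(N_A·a³) = 2 × 92.91 / (6.022 × 10²³ × 3.594 × 10^-23) = 8.586 g/cm³.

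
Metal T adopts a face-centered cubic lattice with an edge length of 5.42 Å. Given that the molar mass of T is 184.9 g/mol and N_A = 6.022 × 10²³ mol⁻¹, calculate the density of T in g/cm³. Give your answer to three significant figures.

7.71 g/cm³

An FCC unit cell contains Z = 4 atoms.
Cell volume: a³ = (5.42 Å)³ = (5.420 × 10^-8 cm)³ = 1.592 × 10^-22 cm³.
ρ = Z·M/(N_A·a³) = 4 × 184.9 / (6.022 × 10²³ × 1.592 × 10^-22) = 7.714 g/cm³.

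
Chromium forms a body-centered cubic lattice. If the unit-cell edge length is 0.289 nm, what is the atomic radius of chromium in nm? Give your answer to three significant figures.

0.125 nm

In a BCC lattice, atoms touch along the body diagonal, so √3·a = 4r.
r = √3·a/4 = 1.7321 × 0.289 / 4 = 0.125 nm.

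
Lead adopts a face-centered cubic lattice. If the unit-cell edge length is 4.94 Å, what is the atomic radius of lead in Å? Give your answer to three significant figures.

In an FCC lattice, atoms touch along the face diagonal, so √2·a = 4r.
r = √2·a/4 = 1.4142 × 4.94 / 4 = 1.75 Å.

1.75 Å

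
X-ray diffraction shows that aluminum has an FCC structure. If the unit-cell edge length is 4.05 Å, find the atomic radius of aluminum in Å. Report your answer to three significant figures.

In an FCC lattice, atoms touch along the face diagonal, so √2·a = 4r.
r = √2·a/4 = 1.4142 × 4.05 / 4 = 1.43 Å.

1.43 Å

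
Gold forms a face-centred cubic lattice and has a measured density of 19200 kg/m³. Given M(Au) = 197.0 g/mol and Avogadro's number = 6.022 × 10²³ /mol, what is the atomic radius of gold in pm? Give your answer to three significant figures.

For an FCC cell (Z = 4), a³ = Z·M/(N_A·ρ) = 4 × 197.0 / (6.022 × 10²³ × 19.20) = 6.815 × 10^-23 cm³, so a = 4.085 × 10^-8 cm = 408.5 pm.
Atoms touch along the face diagonal, so √2·a = 4r, so r = 0.3536 × a = 144 pm.

144 pm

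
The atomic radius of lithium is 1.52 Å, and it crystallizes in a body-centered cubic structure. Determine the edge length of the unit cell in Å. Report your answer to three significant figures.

3.51 Å

In a BCC lattice, atoms touch along the body diagonal, so √3·a = 4r.
a = 4r/√3 = 4 × 1.52 / 1.7321 = 3.51 Å.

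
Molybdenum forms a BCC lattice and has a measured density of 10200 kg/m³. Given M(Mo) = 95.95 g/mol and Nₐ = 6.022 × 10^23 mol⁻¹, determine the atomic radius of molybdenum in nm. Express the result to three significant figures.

0.136 nm

For a BCC cell (Z = 2), a³ = Z·M/(N_A·ρ) = 2 × 95.95 / (6.022 × 10²³ × 10.20) = 3.124 × 10^-23 cm³, so a = 3.150 × 10^-8 cm = 0.3150 nm.
Atoms touch along the body diagonal, so √3·a = 4r, so r = 0.4330 × a = 0.136 nm.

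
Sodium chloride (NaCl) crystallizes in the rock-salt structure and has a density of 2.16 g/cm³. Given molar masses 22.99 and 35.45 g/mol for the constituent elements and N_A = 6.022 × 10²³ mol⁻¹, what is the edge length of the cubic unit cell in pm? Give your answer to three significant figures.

M(NaCl) = 58.44 g/mol; Z = 4 formula units per cell.
a³ = Z·M/(N_A·ρ) = 4 × 58.44 / (6.022 × 10²³ × 2.16) = 1.797 × 10^-22 cm³, so a = 5.643 × 10^-8 cm = 564 pm.

564 pm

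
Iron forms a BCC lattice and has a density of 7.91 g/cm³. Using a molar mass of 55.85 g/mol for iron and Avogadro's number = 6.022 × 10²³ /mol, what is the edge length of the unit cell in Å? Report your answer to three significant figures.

With Z = 2 atoms per BCC cell, a³ = Z·M/(N_A·ρ) = 2 × 55.85 / (6.022 × 10²³ × 7.910 g/cm³) = 2.345 × 10^-23 cm³.
a = (2.345 × 10^-23)^(1/3) = 2.862 × 10^-8 cm = 2.86 Å.

2.86 Å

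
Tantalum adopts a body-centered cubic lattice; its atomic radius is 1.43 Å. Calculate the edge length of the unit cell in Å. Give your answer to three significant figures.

3.30 Å

In a BCC lattice, atoms touch along the body diagonal, so √3·a = 4r.
a = 4r/√3 = 4 × 1.43 / 1.7321 = 3.30 Å.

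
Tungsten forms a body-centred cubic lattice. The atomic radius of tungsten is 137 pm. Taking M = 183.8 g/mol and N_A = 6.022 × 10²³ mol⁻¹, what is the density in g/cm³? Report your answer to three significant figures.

In a BCC lattice, atoms touch along the body diagonal, so √3·a = 4r, giving a = 316.4 pm = 3.164 × 10^-8 cm.
With Z = 2, ρ = Z·M/(N_A·a³) = 2 × 183.8 / (6.022 × 10²³ × 3.167 × 10^-23) = 19.27 g/cm³.

19.3 g/cm³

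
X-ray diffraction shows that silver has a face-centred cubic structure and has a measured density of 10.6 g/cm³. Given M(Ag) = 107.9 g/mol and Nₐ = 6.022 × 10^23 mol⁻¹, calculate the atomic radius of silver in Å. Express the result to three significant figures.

1.44 Å

For an FCC cell (Z = 4), a³ = Z·M/(N_A·ρ) = 4 × 107.9 / (6.022 × 10²³ × 10.60) = 6.761 × 10^-23 cm³, so a = 4.074 × 10^-8 cm = 4.074 Å.
Atoms touch along the face diagonal, so √2·a = 4r, so r = 0.3536 × a = 1.44 Å.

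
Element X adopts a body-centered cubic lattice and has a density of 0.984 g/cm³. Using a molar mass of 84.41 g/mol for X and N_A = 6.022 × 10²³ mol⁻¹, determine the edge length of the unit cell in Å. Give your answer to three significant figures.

With Z = 2 atoms per BCC cell, a³ = Z·M/(N_A·ρ) = 2 × 84.41 / (6.022 × 10²³ × 0.9840 g/cm³) = 2.849 × 10^-22 cm³.
a = (2.849 × 10^-22)^(1/3) = 6.580 × 10^-8 cm = 6.58 Å.

6.58 Å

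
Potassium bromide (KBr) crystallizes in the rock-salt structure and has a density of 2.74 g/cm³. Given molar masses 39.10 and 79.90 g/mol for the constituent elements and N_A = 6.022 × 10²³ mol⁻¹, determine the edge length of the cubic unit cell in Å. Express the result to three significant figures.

6.61 Å

M(KBr) = 119.0 g/mol; Z = 4 formula units per cell.
a³ = Z·M/(N_A·ρ) = 4 × 119.0 / (6.022 × 10²³ × 2.74) = 2.885 × 10^-22 cm³, so a = 6.608 × 10^-8 cm = 6.61 Å.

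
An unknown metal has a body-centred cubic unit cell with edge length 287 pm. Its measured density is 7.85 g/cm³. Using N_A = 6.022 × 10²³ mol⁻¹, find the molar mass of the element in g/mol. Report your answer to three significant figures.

55.9 g/mol

A BCC cell has Z = 2 atoms; a = 2.870 × 10^-8 cm.
M = ρ·N_A·a³/Z = 7.85 × 6.022 × 10²³ × 2.364 × 10^-23 / 2 = 55.9 g/mol.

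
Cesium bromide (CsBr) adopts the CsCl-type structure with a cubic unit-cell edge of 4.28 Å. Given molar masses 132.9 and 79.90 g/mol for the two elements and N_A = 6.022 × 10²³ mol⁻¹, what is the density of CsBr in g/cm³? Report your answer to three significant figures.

4.51 g/cm³

The CsCl-type structure contains Z = 1 formula unit per cell; M(CsBr) = 132.9 + 79.90 = 212.8 g/mol.
a³ = (4.280 × 10^-8 cm)³ = 7.840 × 10^-23 cm³.
ρ = 1 × 212.8 / (6.022 × 10²³ × 7.840 × 10^-23) = 4.507 g/cm³.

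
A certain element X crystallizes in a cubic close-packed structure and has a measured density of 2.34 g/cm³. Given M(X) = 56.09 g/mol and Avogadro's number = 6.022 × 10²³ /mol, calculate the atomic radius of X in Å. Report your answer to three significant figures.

For an FCC cell (Z = 4), a³ = Z·M/(N_A·ρ) = 4 × 56.09 / (6.022 × 10²³ × 2.340) = 1.592 × 10^-22 cm³, so a = 5.420 × 10^-8 cm = 5.420 Å.
Atoms touch along the face diagonal, so √2·a = 4r, so r = 0.3536 × a = 1.92 Å.

1.92 Å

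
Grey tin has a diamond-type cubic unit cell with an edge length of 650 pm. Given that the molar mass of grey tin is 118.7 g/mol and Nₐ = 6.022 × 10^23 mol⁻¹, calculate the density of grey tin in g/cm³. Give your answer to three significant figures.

A diamond cubic unit cell contains Z = 8 atoms.
Cell volume: a³ = (650 pm)³ = (6.500 × 10^-8 cm)³ = 2.746 × 10^-22 cm³.
ρ = Z·M/(N_A·a³) = 8 × 118.7 / (6.022 × 10²³ × 2.746 × 10^-22) = 5.742 g/cm³.

5.74 g/cm³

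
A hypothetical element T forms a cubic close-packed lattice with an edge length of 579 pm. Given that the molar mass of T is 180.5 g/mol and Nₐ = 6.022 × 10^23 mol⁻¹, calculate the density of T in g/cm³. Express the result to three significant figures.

An FCC unit cell contains Z = 4 atoms.
Cell volume: a³ = (579 pm)³ = (5.790 × 10^-8 cm)³ = 1.941 × 10^-22 cm³.
ρ = Z·M/(N_A·a³) = 4 × 180.5 / (6.022 × 10²³ × 1.941 × 10^-22) = 6.177 g/cm³.

6.18 g/cm³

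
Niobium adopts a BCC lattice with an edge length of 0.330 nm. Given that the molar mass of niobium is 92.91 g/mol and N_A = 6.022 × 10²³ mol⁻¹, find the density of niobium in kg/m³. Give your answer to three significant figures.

A BCC unit cell contains Z = 2 atoms.
Cell volume: a³ = (0.330 nm)³ = (3.300 × 10^-8 cm)³ = 3.594 × 10^-23 cm³.
ρ = Z·M/(N_A·a³) = 2 × 92.91 / (6.022 × 10²³ × 3.594 × 10^-23) = 8.586 g/cm³ = 8590 kg/m³.

8590 kg/m³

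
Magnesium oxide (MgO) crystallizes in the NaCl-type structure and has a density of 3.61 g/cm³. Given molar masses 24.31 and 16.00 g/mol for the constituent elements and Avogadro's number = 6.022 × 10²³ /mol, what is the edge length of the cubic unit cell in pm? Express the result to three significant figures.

M(MgO) = 40.31 g/mol; Z = 4 formula units per cell.
a³ = Z·M/(N_A·ρ) = 4 × 40.31 / (6.022 × 10²³ × 3.61) = 7.417 × 10^-23 cm³, so a = 4.202 × 10^-8 cm = 420 pm.

420 pm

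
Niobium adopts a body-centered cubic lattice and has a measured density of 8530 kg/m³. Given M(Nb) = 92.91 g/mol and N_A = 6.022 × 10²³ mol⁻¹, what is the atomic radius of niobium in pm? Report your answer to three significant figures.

For a BCC cell (Z = 2), a³ = Z·M/(N_A·ρ) = 2 × 92.91 / (6.022 × 10²³ × 8.530) = 3.617 × 10^-23 cm³, so a = 3.307 × 10^-8 cm = 330.7 pm.
Atoms touch along the body diagonal, so √3·a = 4r, so r = 0.4330 × a = 143 pm.

143 pm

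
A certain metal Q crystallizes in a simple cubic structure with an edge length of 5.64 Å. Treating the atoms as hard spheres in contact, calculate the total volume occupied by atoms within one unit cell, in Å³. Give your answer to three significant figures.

93.9 Å³

In a simple cubic lattice atoms touch along the cell edge, so a = 2r, so r = 0.5000a = 2.820 Å.
V_atoms = Z × (4/3)πr³ = 1 × (4/3)π × (2.820)³ = 93.9 Å³.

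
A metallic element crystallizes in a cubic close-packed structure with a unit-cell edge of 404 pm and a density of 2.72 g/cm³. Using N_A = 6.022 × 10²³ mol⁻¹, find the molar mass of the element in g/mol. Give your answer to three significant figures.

27.0 g/mol

An FCC cell has Z = 4 atoms; a = 4.040 × 10^-8 cm.
M = ρ·N_A·a³/Z = 2.72 × 6.022 × 10²³ × 6.594 × 10^-23 / 4 = 27.0 g/mol.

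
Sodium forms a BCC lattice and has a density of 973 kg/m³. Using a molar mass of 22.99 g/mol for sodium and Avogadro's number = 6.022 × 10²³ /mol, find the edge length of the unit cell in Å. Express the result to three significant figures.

4.28 Å

With Z = 2 atoms per BCC cell, a³ = Z·M/(N_A·ρ) = 2 × 22.99 / (6.022 × 10²³ × 0.9730 g/cm³) = 7.847 × 10^-23 cm³.
a = (7.847 × 10^-23)^(1/3) = 4.281 × 10^-8 cm = 4.28 Å.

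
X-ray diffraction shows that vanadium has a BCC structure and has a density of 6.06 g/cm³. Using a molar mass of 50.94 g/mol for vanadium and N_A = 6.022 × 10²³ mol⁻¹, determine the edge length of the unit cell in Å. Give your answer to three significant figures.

3.03 Å

With Z = 2 atoms per BCC cell, a³ = Z·M/(N_A·ρ) = 2 × 50.94 / (6.022 × 10²³ × 6.060 g/cm³) = 2.792 × 10^-23 cm³.
a = (2.792 × 10^-23)^(1/3) = 3.034 × 10^-8 cm = 3.03 Å.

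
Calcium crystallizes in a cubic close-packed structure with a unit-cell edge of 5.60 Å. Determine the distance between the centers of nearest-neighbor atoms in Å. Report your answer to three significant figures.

3.96 Å

In an FCC structure, atoms touch along the face diagonal, so √2·a = 4r; the nearest-neighbor distance equals 2r = 0.7071·a.
d = 0.7071 × 5.60 = 3.96 Å.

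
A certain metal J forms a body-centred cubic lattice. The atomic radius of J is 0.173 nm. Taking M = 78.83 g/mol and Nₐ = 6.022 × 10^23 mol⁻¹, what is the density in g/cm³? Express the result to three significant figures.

In a BCC lattice, atoms touch along the body diagonal, so √3·a = 4r, giving a = 0.3995 nm = 3.995 × 10^-8 cm.
With Z = 2, ρ = Z·M/(N_A·a³) = 2 × 78.83 / (6.022 × 10²³ × 6.377 × 10^-23) = 4.105 g/cm³.

4.11 g/cm³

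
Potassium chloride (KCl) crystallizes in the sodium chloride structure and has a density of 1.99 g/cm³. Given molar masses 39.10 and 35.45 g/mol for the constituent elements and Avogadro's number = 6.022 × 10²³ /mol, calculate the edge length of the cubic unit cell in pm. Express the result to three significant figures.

M(KCl) = 74.55 g/mol; Z = 4 formula units per cell.
a³ = Z·M/(N_A·ρ) = 4 × 74.55 / (6.022 × 10²³ × 1.99) = 2.488 × 10^-22 cm³, so a = 6.290 × 10^-8 cm = 629 pm.

629 pm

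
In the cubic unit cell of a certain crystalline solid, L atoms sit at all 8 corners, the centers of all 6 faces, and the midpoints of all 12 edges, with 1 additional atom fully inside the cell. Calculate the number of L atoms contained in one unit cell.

8

Corner atoms are shared by 8 cells (1/8 each), face atoms by 2 (1/2 each), edge atoms by 4 (1/4 each), interior atoms are unshared.
Net atoms = 8 × 1/8 + 6 × 1/2 + 12 × 1/4 + 1 = 1 + 3 + 3 + 1 = 8.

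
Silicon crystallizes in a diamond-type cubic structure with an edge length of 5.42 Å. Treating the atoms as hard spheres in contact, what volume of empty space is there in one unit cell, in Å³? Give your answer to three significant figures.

In a diamond cubic lattice nearest neighbors lie along the body diagonal with √3·a = 8r, so r = 0.2165a = 1.173 Å.
V_cell = a³ = 159.2 Å³; V_atoms = 8 × (4/3)πr³ = 54.15 Å³.
Empty space = 159.2 − 54.15 = 105 Å³.

105 Å³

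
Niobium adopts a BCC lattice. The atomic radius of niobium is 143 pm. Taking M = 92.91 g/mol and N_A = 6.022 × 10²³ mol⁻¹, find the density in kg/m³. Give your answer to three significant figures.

In a BCC lattice, atoms touch along the body diagonal, so √3·a = 4r, giving a = 330.2 pm = 3.302 × 10^-8 cm.
With Z = 2, ρ = Z·M/(N_A·a³) = 2 × 92.91 / (6.022 × 10²³ × 3.602 × 10^-23) = 8.567 g/cm³ = 8570 kg/m³.

8570 kg/m³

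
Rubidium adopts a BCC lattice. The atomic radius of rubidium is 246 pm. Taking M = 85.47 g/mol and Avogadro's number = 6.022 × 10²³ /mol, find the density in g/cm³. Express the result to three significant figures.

1.55 g/cm³

In a BCC lattice, atoms touch along the body diagonal, so √3·a = 4r, giving a = 568.1 pm = 5.681 × 10^-8 cm.
With Z = 2, ρ = Z·M/(N_A·a³) = 2 × 85.47 / (6.022 × 10²³ × 1.834 × 10^-22) = 1.548 g/cm³.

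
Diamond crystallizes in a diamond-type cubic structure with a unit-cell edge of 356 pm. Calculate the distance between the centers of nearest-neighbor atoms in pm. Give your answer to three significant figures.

154 pm

In a diamond cubic structure, nearest neighbors lie along the body diagonal with √3·a = 8r; the nearest-neighbor distance equals 2r = 0.4330·a.
d = 0.4330 × 356 = 154 pm.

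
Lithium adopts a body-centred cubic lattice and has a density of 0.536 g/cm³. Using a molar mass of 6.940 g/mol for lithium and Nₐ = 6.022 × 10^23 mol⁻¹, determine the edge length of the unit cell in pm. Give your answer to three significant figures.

350 pm

With Z = 2 atoms per BCC cell, a³ = Z·M/(N_A·ρ) = 2 × 6.940 / (6.022 × 10²³ × 0.5360 g/cm³) = 4.300 × 10^-23 cm³.
a = (4.300 × 10^-23)^(1/3) = 3.503 × 10^-8 cm = 350 pm.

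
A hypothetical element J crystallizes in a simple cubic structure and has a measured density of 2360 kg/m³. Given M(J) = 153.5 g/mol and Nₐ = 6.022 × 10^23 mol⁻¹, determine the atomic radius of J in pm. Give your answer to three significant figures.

238 pm

For a simple cubic cell (Z = 1), a³ = Z·M/(N_A·ρ) = 1 × 153.5 / (6.022 × 10²³ × 2.360) = 1.080 × 10^-22 cm³, so a = 4.762 × 10^-8 cm = 476.2 pm.
Atoms touch along the cell edge, so a = 2r, so r = 0.5000 × a = 238 pm.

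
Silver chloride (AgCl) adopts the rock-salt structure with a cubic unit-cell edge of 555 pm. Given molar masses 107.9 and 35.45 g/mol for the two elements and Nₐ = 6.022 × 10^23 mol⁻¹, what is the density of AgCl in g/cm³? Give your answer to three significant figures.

The rock-salt structure contains Z = 4 formula units per cell; M(AgCl) = 107.9 + 35.45 = 143.35 g/mol.
a³ = (5.550 × 10^-8 cm)³ = 1.710 × 10^-22 cm³.
ρ = 4 × 143.35 / (6.022 × 10²³ × 1.710 × 10^-22) = 5.570 g/cm³.

5.57 g/cm³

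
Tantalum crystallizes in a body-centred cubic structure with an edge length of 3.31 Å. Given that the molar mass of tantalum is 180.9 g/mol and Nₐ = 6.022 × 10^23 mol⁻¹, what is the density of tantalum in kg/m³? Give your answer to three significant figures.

A BCC unit cell contains Z = 2 atoms.
Cell volume: a³ = (3.31 Å)³ = (3.310 × 10^-8 cm)³ = 3.626 × 10^-23 cm³.
ρ = Z·M/(N_A·a³) = 2 × 180.9 / (6.022 × 10²³ × 3.626 × 10^-23) = 16.57 g/cm³ = 16600 kg/m³.

16600 kg/m³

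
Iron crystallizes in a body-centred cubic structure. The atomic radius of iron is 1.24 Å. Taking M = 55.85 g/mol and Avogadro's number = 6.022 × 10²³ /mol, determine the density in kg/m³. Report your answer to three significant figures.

7900 kg/m³

In a BCC lattice, atoms touch along the body diagonal, so √3·a = 4r, giving a = 2.864 Å = 2.864 × 10^-8 cm.
With Z = 2, ρ = Z·M/(N_A·a³) = 2 × 55.85 / (6.022 × 10²³ × 2.348 × 10^-23) = 7.899 g/cm³ = 7900 kg/m³.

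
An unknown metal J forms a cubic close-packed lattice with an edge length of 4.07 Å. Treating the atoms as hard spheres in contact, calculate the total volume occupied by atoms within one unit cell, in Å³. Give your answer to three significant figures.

49.9 Å³

In an FCC lattice atoms touch along the face diagonal, so √2·a = 4r, so r = 0.3536a = 1.439 Å.
V_atoms = Z × (4/3)πr³ = 4 × (4/3)π × (1.439)³ = 49.9 Å³.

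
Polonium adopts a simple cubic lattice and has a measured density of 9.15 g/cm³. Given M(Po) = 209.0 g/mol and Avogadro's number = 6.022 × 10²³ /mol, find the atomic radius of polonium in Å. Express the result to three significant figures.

For a simple cubic cell (Z = 1), a³ = Z·M/(N_A·ρ) = 1 × 209.0 / (6.022 × 10²³ × 9.150) = 3.793 × 10^-23 cm³, so a = 3.360 × 10^-8 cm = 3.360 Å.
Atoms touch along the cell edge, so a = 2r, so r = 0.5000 × a = 1.68 Å.

1.68 Å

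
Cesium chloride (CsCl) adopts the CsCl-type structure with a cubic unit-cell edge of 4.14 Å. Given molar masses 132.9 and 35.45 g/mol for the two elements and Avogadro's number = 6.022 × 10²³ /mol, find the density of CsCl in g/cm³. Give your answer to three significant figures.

The CsCl-type structure contains Z = 1 formula unit per cell; M(CsCl) = 132.9 + 35.45 = 168.35 g/mol.
a³ = (4.140 × 10^-8 cm)³ = 7.096 × 10^-23 cm³.
ρ = 1 × 168.35 / (6.022 × 10²³ × 7.096 × 10^-23) = 3.940 g/cm³.

3.94 g/cm³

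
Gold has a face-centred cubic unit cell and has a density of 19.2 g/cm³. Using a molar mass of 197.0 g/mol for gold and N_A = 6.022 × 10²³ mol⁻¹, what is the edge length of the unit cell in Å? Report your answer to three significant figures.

With Z = 4 atoms per FCC cell, a³ = Z·M/(N_A·ρ) = 4 × 197.0 / (6.022 × 10²³ × 19.20 g/cm³) = 6.815 × 10^-23 cm³.
a = (6.815 × 10^-23)^(1/3) = 4.085 × 10^-8 cm = 4.08 Å.

4.08 Å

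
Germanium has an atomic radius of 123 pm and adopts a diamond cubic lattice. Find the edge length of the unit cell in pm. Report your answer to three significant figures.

In a diamond cubic lattice, nearest neighbors lie along the body diagonal with √3·a = 8r.
a = 8r/√3 = 8 × 123 / 1.7321 = 568 pm.

568 pm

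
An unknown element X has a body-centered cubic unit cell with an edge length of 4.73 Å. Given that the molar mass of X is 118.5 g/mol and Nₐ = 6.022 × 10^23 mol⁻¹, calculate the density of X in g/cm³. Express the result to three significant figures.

A BCC unit cell contains Z = 2 atoms.
Cell volume: a³ = (4.73 Å)³ = (4.730 × 10^-8 cm)³ = 1.058 × 10^-22 cm³.
ρ = Z·M/(N_A·a³) = 2 × 118.5 / (6.022 × 10²³ × 1.058 × 10^-22) = 3.719 g/cm³.

3.72 g/cm³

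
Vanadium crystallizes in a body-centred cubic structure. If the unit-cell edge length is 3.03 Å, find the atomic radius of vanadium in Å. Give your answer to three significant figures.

In a BCC lattice, atoms touch along the body diagonal, so √3·a = 4r.
r = √3·a/4 = 1.7321 × 3.03 / 4 = 1.31 Å.

1.31 Å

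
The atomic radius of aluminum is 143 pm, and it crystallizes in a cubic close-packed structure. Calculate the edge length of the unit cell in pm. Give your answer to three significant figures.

404 pm

In an FCC lattice, atoms touch along the face diagonal, so √2·a = 4r.
a = 4r/√2 = 4 × 143 / 1.4142 = 404 pm.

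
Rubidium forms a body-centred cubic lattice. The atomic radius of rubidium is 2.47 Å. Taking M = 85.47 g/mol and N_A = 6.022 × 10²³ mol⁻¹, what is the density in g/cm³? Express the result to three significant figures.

1.53 g/cm³

In a BCC lattice, atoms touch along the body diagonal, so √3·a = 4r, giving a = 5.704 Å = 5.704 × 10^-8 cm.
With Z = 2, ρ = Z·M/(N_A·a³) = 2 × 85.47 / (6.022 × 10²³ × 1.856 × 10^-22) = 1.529 g/cm³.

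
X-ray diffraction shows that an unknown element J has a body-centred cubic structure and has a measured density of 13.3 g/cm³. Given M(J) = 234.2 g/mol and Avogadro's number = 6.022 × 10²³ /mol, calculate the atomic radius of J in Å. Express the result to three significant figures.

For a BCC cell (Z = 2), a³ = Z·M/(N_A·ρ) = 2 × 234.2 / (6.022 × 10²³ × 13.30) = 5.848 × 10^-23 cm³, so a = 3.882 × 10^-8 cm = 3.882 Å.
Atoms touch along the body diagonal, so √3·a = 4r, so r = 0.4330 × a = 1.68 Å.

1.68 Å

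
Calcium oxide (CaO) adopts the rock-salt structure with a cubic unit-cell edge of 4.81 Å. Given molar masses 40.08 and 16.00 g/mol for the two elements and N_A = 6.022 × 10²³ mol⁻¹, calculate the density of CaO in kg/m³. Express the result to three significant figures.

The rock-salt structure contains Z = 4 formula units per cell; M(CaO) = 40.08 + 16.00 = 56.08 g/mol.
a³ = (4.810 × 10^-8 cm)³ = 1.113 × 10^-22 cm³.
ρ = 4 × 56.08 / (6.022 × 10²³ × 1.113 × 10^-22) = 3.347 g/cm³ = 3350 kg/m³.

3350 kg/m³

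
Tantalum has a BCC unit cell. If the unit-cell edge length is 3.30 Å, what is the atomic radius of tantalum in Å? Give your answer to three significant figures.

In a BCC lattice, atoms touch along the body diagonal, so √3·a = 4r.
r = √3·a/4 = 1.7321 × 3.30 / 4 = 1.43 Å.

1.43 Å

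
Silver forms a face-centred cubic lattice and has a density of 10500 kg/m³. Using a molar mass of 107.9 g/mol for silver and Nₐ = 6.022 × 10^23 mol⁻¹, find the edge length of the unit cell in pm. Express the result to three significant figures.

With Z = 4 atoms per FCC cell, a³ = Z·M/(N_A·ρ) = 4 × 107.9 / (6.022 × 10²³ × 10.50 g/cm³) = 6.826 × 10^-23 cm³.
a = (6.826 × 10^-23)^(1/3) = 4.087 × 10^-8 cm = 409 pm.

409 pm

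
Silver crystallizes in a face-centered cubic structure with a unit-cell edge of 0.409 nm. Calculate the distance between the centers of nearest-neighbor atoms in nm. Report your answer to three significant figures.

In an FCC structure, atoms touch along the face diagonal, so √2·a = 4r; the nearest-neighbor distance equals 2r = 0.7071·a.
d = 0.7071 × 0.409 = 0.289 nm.

0.289 nm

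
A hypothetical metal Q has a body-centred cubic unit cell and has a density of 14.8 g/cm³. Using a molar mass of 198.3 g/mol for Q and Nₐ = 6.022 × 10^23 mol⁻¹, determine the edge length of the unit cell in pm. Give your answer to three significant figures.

354 pm

With Z = 2 atoms per BCC cell, a³ = Z·M/(N_A·ρ) = 2 × 198.3 / (6.022 × 10²³ × 14.80 g/cm³) = 4.450 × 10^-23 cm³.
a = (4.450 × 10^-23)^(1/3) = 3.544 × 10^-8 cm = 354 pm.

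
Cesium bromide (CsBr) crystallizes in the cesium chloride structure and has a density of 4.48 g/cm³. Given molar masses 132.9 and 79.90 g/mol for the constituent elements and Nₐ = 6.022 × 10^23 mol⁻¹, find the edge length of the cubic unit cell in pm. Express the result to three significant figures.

429 pm

M(CsBr) = 212.8 g/mol; Z = 1 formula unit per cell.
a³ = Z·M/(N_A·ρ) = 1 × 212.8 / (6.022 × 10²³ × 4.48) = 7.888 × 10^-23 cm³, so a = 4.289 × 10^-8 cm = 429 pm.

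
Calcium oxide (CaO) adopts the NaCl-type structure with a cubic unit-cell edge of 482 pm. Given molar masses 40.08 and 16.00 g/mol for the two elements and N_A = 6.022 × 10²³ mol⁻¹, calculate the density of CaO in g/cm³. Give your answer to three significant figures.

3.33 g/cm³

The NaCl-type structure contains Z = 4 formula units per cell; M(CaO) = 40.08 + 16.00 = 56.08 g/mol.
a³ = (4.820 × 10^-8 cm)³ = 1.120 × 10^-22 cm³.
ρ = 4 × 56.08 / (6.022 × 10²³ × 1.120 × 10^-22) = 3.326 g/cm³.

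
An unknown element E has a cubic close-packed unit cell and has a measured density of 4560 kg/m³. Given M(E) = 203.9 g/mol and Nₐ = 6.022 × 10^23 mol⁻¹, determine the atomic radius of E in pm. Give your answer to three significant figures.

236 pm

For an FCC cell (Z = 4), a³ = Z·M/(N_A·ρ) = 4 × 203.9 / (6.022 × 10²³ × 4.560) = 2.970 × 10^-22 cm³, so a = 6.672 × 10^-8 cm = 667.2 pm.
Atoms touch along the face diagonal, so √2·a = 4r, so r = 0.3536 × a = 236 pm.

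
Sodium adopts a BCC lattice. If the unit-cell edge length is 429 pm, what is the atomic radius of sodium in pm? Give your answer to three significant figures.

186 pm

In a BCC lattice, atoms touch along the body diagonal, so √3·a = 4r.
r = √3·a/4 = 1.7321 × 429 / 4 = 186 pm.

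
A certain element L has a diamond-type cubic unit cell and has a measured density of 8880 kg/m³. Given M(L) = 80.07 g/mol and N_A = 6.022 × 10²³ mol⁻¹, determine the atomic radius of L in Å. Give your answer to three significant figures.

1.07 Å

For a diamond cubic cell (Z = 8), a³ = Z·M/(N_A·ρ) = 8 × 80.07 / (6.022 × 10²³ × 8.880) = 1.198 × 10^-22 cm³, so a = 4.929 × 10^-8 cm = 4.929 Å.
Nearest neighbors lie along the body diagonal with √3·a = 8r, so r = 0.2165 × a = 1.07 Å.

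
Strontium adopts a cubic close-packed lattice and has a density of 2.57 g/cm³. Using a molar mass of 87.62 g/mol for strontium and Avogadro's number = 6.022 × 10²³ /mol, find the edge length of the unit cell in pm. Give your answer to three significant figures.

610 pm

With Z = 4 atoms per FCC cell, a³ = Z·M/(N_A·ρ) = 4 × 87.62 / (6.022 × 10²³ × 2.570 g/cm³) = 2.265 × 10^-22 cm³.
a = (2.265 × 10^-22)^(1/3) = 6.095 × 10^-8 cm = 610 pm.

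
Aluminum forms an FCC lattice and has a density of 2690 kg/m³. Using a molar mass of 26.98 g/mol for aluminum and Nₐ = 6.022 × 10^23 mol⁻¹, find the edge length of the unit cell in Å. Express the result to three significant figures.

With Z = 4 atoms per FCC cell, a³ = Z·M/(N_A·ρ) = 4 × 26.98 / (6.022 × 10²³ × 2.690 g/cm³) = 6.662 × 10^-23 cm³.
a = (6.662 × 10^-23)^(1/3) = 4.054 × 10^-8 cm = 4.05 Å.

4.05 Å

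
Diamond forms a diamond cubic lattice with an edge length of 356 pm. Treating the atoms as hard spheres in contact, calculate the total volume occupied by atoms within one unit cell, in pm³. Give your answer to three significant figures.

In a diamond cubic lattice nearest neighbors lie along the body diagonal with √3·a = 8r, so r = 0.2165a = 77.08 pm.
V_atoms = Z × (4/3)πr³ = 8 × (4/3)π × (77.08)³ = 1.53 × 10^7 pm³.

1.53 × 10^7 pm³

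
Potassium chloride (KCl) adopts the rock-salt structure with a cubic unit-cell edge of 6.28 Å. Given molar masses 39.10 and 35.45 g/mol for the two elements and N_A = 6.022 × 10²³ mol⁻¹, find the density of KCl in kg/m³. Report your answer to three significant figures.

2000 kg/m³

The rock-salt structure contains Z = 4 formula units per cell; M(KCl) = 39.10 + 35.45 = 74.55 g/mol.
a³ = (6.280 × 10^-8 cm)³ = 2.477 × 10^-22 cm³.
ρ = 4 × 74.55 / (6.022 × 10²³ × 2.477 × 10^-22) = 1.999 g/cm³ = 2000 kg/m³.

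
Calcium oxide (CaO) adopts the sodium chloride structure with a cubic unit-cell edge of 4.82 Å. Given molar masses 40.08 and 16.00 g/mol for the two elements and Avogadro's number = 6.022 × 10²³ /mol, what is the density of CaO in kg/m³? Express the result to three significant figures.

3330 kg/m³

The sodium chloride structure contains Z = 4 formula units per cell; M(CaO) = 40.08 + 16.00 = 56.08 g/mol.
a³ = (4.820 × 10^-8 cm)³ = 1.120 × 10^-22 cm³.
ρ = 4 × 56.08 / (6.022 × 10²³ × 1.120 × 10^-22) = 3.326 g/cm³ = 3330 kg/m³.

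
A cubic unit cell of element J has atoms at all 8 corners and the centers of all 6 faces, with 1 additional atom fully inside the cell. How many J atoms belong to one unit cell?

Corner atoms are shared by 8 cells (1/8 each), face atoms by 2 (1/2 each), interior atoms are unshared.
Net atoms = 8 × 1/8 + 6 × 1/2 + 1 = 1 + 3 + 1 = 5.

5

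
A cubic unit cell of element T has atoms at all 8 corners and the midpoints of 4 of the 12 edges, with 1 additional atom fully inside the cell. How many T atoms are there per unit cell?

Corner atoms are shared by 8 cells (1/8 each), edge atoms by 4 (1/4 each), interior atoms are unshared.
Net atoms = 8 × 1/8 + 4 × 1/4 + 1 = 1 + 1 + 1 = 3.

3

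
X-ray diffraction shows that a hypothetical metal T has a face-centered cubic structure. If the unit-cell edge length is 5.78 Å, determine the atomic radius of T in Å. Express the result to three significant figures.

2.04 Å

In an FCC lattice, atoms touch along the face diagonal, so √2·a = 4r.
r = √2·a/4 = 1.4142 × 5.78 / 4 = 2.04 Å.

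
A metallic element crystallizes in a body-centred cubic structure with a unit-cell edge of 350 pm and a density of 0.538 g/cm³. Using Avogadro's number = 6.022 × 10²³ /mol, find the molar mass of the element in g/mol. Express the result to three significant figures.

A BCC cell has Z = 2 atoms; a = 3.500 × 10^-8 cm.
M = ρ·N_A·a³/Z = 0.538 × 6.022 × 10²³ × 4.288 × 10^-23 / 2 = 6.95 g/mol.

6.95 g/mol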